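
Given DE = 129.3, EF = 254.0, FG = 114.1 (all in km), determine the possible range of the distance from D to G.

The maximum is all hops collinear in one direction: 129.3 + 254.0 + 114.1 = 497.4.
The longest hop is 254.0; the others sum to 243.4. Folding the others back against it leaves at least 254.0 − 243.4 = 10.6.

10.6 ≤ DG ≤ 497.4 km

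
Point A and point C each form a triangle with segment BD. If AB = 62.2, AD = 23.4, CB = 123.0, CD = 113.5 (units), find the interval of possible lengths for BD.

38.8 < BD < 85.6

From triangle ABD: |62.2 − 23.4| < BD < 62.2 + 23.4, i.e. 38.8 < BD < 85.6.
From triangle CBD: 9.5 < BD < 236.5.
Both must hold, so BD lies in the intersection.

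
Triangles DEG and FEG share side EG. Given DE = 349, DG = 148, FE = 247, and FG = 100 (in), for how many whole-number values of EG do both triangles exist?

145

From triangle DEG: 201 < EG < 497.
From triangle FEG: 147 < EG < 347.
Intersection: 201 < EG < 347, so integers 202 through 346: 145 values.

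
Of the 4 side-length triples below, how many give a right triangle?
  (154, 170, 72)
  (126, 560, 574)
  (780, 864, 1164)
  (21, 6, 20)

3

(154,170,72): 72²+154² = 28900 = 170² → right
(126,560,574): 126²+560² = 329476 = 574² → right
(780,864,1164): 780²+864² = 1354896 = 1164² → right
(21,6,20): 6²+20² = 436 < 441 = 21² → obtuse
3 of the 4 are right.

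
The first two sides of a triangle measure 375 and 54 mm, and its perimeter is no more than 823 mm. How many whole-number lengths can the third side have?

Triangle inequality: 321 < x < 429. Perimeter ≤ 823 gives x ≤ 823 − 375 − 54 = 394.
So 321 < x ≤ 394; integers 322 through 394: 73 values.

73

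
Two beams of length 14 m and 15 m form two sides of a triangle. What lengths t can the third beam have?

By the triangle inequality, t must be less than 14 + 15 = 29 and greater than |14 − 15| = 1.

1 < t < 29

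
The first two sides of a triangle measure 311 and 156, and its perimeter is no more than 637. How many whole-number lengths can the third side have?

Triangle inequality: 155 < x < 467. Perimeter ≤ 637 gives x ≤ 637 − 311 − 156 = 170.
So 155 < x ≤ 170; integers 156 through 170: 15 values.

15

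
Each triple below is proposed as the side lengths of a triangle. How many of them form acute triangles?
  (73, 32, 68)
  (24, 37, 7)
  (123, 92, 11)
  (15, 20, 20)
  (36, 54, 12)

2

(73,32,68): 32²+68² = 5648 > 5329 = 73² → acute
(24,37,7): 7+24 ≤ 37, not a triangle
(123,92,11): 11+92 ≤ 123, not a triangle
(15,20,20): 15²+20² = 625 > 400 = 20² → acute
(36,54,12): 12+36 ≤ 54, not a triangle
2 of the 5 are acute.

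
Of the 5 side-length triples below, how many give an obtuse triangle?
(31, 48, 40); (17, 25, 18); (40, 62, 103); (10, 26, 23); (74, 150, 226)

2

(31,48,40): 31²+40² = 2561 > 2304 = 48² → acute
(17,25,18): 17²+18² = 613 < 625 = 25² → obtuse
(40,62,103): 40+62 ≤ 103, not a triangle
(10,26,23): 10²+23² = 629 < 676 = 26² → obtuse
(74,150,226): 74+150 ≤ 226, not a triangle
2 of the 5 are obtuse.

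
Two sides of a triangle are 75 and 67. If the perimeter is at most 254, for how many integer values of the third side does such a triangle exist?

Triangle inequality: 8 < x < 142. Perimeter ≤ 254 gives x ≤ 254 − 75 − 67 = 112.
So 8 < x ≤ 112; integers 9 through 112: 104 values.

104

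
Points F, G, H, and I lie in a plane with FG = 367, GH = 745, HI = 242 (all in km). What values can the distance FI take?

The maximum is all hops collinear in one direction: 367 + 745 + 242 = 1354.
The longest hop is 745; the others sum to 609. Folding the others back against it leaves at least 745 − 609 = 136.

136 ≤ FI ≤ 1354 km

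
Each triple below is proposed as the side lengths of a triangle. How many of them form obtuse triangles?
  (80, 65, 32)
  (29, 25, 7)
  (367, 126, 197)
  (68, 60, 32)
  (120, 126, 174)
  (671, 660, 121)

(80,65,32): 32²+65² = 5249 < 6400 = 80² → obtuse
(29,25,7): 7²+25² = 674 < 841 = 29² → obtuse
(367,126,197): 126+197 ≤ 367, not a triangle
(68,60,32): 32²+60² = 4624 = 68² → right
(120,126,174): 120²+126² = 30276 = 174² → right
(671,660,121): 121²+660² = 450241 = 671² → right
2 of the 6 are obtuse.

2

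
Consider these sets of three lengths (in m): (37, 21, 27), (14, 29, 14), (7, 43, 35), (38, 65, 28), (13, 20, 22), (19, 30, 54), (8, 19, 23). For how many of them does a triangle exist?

(21,27,37): 21+27 > 37 → valid
(14,14,29): 14+14 ≤ 29 → not valid
(7,35,43): 7+35 ≤ 43 → not valid
(28,38,65): 28+38 > 65 → valid
(13,20,22): 13+20 > 22 → valid
(19,30,54): 19+30 ≤ 54 → not valid
(8,19,23): 8+19 > 23 → valid
4 of the 7 triples form a triangle.

4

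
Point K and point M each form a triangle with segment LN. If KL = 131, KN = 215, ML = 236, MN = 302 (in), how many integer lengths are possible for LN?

261

From triangle KLN: 84 < LN < 346.
From triangle MLN: 66 < LN < 538.
Intersection: 84 < LN < 346, so integers 85 through 345: 261 values.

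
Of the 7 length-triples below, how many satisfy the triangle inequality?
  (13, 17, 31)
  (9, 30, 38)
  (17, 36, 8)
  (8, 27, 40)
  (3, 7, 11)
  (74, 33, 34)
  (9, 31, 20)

(13,17,31): 13+17 ≤ 31 → not valid
(9,30,38): 9+30 > 38 → valid
(8,17,36): 8+17 ≤ 36 → not valid
(8,27,40): 8+27 ≤ 40 → not valid
(3,7,11): 3+7 ≤ 11 → not valid
(33,34,74): 33+34 ≤ 74 → not valid
(9,20,31): 9+20 ≤ 31 → not valid
1 of the 7 triples forms a triangle.

1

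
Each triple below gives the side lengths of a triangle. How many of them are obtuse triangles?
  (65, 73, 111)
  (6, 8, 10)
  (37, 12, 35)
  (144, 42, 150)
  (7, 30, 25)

2

(65,73,111): 65²+73² = 9554 < 12321 = 111² → obtuse
(6,8,10): 6²+8² = 100 = 10² → right
(37,12,35): 12²+35² = 1369 = 37² → right
(144,42,150): 42²+144² = 22500 = 150² → right
(7,30,25): 7²+25² = 674 < 900 = 30² → obtuse
2 of the 5 are obtuse.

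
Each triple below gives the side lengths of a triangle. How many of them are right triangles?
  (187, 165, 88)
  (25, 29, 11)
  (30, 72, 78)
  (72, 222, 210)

(187,165,88): 88²+165² = 34969 = 187² → right
(25,29,11): 11²+25² = 746 < 841 = 29² → obtuse
(30,72,78): 30²+72² = 6084 = 78² → right
(72,222,210): 72²+210² = 49284 = 222² → right
3 of the 4 are right.

3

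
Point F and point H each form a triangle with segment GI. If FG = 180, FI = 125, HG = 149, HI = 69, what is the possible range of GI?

80 < GI < 218

From triangle FGI: |180 − 125| < GI < 180 + 125, i.e. 55 < GI < 305.
From triangle HGI: 80 < GI < 218.
Both must hold, so GI lies in the intersection.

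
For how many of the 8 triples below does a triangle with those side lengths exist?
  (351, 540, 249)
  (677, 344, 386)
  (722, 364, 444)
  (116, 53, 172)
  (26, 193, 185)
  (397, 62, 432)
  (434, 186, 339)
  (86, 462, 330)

(249,351,540): 249+351 > 540 → valid
(344,386,677): 344+386 > 677 → valid
(364,444,722): 364+444 > 722 → valid
(53,116,172): 53+116 ≤ 172 → not valid
(26,185,193): 26+185 > 193 → valid
(62,397,432): 62+397 > 432 → valid
(186,339,434): 186+339 > 434 → valid
(86,330,462): 86+330 ≤ 462 → not valid
6 of the 8 triples form a triangle.

6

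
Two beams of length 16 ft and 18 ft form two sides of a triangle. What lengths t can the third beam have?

2 < t < 34

By the triangle inequality, t must be less than 16 + 18 = 34 and greater than |16 − 18| = 2.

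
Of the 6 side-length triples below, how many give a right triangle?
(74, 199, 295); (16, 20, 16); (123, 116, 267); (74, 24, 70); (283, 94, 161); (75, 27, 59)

(74,199,295): 74+199 ≤ 295, not a triangle
(16,20,16): 16²+16² = 512 > 400 = 20² → acute
(123,116,267): 116+123 ≤ 267, not a triangle
(74,24,70): 24²+70² = 5476 = 74² → right
(283,94,161): 94+161 ≤ 283, not a triangle
(75,27,59): 27²+59² = 4210 < 5625 = 75² → obtuse
1 of the 6 is right.

1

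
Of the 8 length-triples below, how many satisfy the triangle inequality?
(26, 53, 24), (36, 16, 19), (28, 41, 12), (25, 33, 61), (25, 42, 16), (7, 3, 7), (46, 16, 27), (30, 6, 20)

1

(24,26,53): 24+26 ≤ 53 → not valid
(16,19,36): 16+19 ≤ 36 → not valid
(12,28,41): 12+28 ≤ 41 → not valid
(25,33,61): 25+33 ≤ 61 → not valid
(16,25,42): 16+25 ≤ 42 → not valid
(3,7,7): 3+7 > 7 → valid
(16,27,46): 16+27 ≤ 46 → not valid
(6,20,30): 6+20 ≤ 30 → not valid
1 of the 8 triples forms a triangle.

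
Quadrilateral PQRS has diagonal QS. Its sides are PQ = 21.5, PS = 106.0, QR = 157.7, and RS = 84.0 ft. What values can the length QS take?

84.5 < QS < 127.5

From triangle PQS: |21.5 − 106.0| < QS < 21.5 + 106.0, i.e. 84.5 < QS < 127.5.
From triangle RQS: 73.7 < QS < 241.7.
Both must hold, so QS lies in the intersection.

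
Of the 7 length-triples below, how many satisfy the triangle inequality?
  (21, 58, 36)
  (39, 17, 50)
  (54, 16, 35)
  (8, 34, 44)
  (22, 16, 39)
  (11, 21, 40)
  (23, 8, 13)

(21,36,58): 21+36 ≤ 58 → not valid
(17,39,50): 17+39 > 50 → valid
(16,35,54): 16+35 ≤ 54 → not valid
(8,34,44): 8+34 ≤ 44 → not valid
(16,22,39): 16+22 ≤ 39 → not valid
(11,21,40): 11+21 ≤ 40 → not valid
(8,13,23): 8+13 ≤ 23 → not valid
1 of the 7 triples forms a triangle.

1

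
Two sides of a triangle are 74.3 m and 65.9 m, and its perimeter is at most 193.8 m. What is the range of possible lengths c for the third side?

Triangle inequality alone gives 8.4 < c < 140.2.
The perimeter condition gives c ≤ 193.8 − 74.3 − 65.9 = 53.6.
Intersecting the two: 8.4 < c ≤ 53.6.

8.4 < c ≤ 53.6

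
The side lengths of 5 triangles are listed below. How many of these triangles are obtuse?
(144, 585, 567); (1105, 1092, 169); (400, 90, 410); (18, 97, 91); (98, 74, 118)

1

(144,585,567): 144²+567² = 342225 = 585² → right
(1105,1092,169): 169²+1092² = 1221025 = 1105² → right
(400,90,410): 90²+400² = 168100 = 410² → right
(18,97,91): 18²+91² = 8605 < 9409 = 97² → obtuse
(98,74,118): 74²+98² = 15080 > 13924 = 118² → acute
1 of the 5 is obtuse.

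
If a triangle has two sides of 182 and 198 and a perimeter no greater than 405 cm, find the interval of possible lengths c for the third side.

Triangle inequality alone gives 16 < c < 380.
The perimeter condition gives c ≤ 405 − 182 − 198 = 25.
Intersecting the two: 16 < c ≤ 25.

16 < c ≤ 25 cm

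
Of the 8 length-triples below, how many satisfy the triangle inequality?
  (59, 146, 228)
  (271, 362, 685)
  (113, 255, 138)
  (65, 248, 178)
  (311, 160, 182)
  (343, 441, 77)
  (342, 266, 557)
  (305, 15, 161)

2

(59,146,228): 59+146 ≤ 228 → not valid
(271,362,685): 271+362 ≤ 685 → not valid
(113,138,255): 113+138 ≤ 255 → not valid
(65,178,248): 65+178 ≤ 248 → not valid
(160,182,311): 160+182 > 311 → valid
(77,343,441): 77+343 ≤ 441 → not valid
(266,342,557): 266+342 > 557 → valid
(15,161,305): 15+161 ≤ 305 → not valid
2 of the 8 triples form a triangle.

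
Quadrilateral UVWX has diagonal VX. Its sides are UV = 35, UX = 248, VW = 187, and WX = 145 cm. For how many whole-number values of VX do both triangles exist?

69

From triangle UVX: 213 < VX < 283.
From triangle WVX: 42 < VX < 332.
Intersection: 213 < VX < 283, so integers 214 through 282: 69 values.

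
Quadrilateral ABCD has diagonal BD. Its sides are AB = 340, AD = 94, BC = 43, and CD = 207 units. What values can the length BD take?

From triangle ABD: |340 − 94| < BD < 340 + 94, i.e. 246 < BD < 434.
From triangle CBD: 164 < BD < 250.
Both must hold, so BD lies in the intersection.

246 < BD < 250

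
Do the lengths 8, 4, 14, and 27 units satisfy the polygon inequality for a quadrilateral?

No

For a quadrilateral, each side must be shorter than the sum of the others.
Here the longest side is 27, but the remaining 3 sides sum to only 26.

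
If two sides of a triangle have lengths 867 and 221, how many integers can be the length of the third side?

441

The third side lies in the open interval (646, 1088).
Integers from 647 to 1087 inclusive: 1087 − 647 + 1 = 441.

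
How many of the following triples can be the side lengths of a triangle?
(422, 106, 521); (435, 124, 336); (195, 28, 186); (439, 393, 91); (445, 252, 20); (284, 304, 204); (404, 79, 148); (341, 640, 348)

6

(106,422,521): 106+422 > 521 → valid
(124,336,435): 124+336 > 435 → valid
(28,186,195): 28+186 > 195 → valid
(91,393,439): 91+393 > 439 → valid
(20,252,445): 20+252 ≤ 445 → not valid
(204,284,304): 204+284 > 304 → valid
(79,148,404): 79+148 ≤ 404 → not valid
(341,348,640): 341+348 > 640 → valid
6 of the 8 triples form a triangle.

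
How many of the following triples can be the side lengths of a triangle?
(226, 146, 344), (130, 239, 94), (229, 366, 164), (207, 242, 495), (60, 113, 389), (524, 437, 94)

(146,226,344): 146+226 > 344 → valid
(94,130,239): 94+130 ≤ 239 → not valid
(164,229,366): 164+229 > 366 → valid
(207,242,495): 207+242 ≤ 495 → not valid
(60,113,389): 60+113 ≤ 389 → not valid
(94,437,524): 94+437 > 524 → valid
3 of the 6 triples form a triangle.

3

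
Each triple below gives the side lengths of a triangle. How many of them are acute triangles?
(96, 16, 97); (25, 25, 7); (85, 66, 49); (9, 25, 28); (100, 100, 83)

3

(96,16,97): 16²+96² = 9472 > 9409 = 97² → acute
(25,25,7): 7²+25² = 674 > 625 = 25² → acute
(85,66,49): 49²+66² = 6757 < 7225 = 85² → obtuse
(9,25,28): 9²+25² = 706 < 784 = 28² → obtuse
(100,100,83): 83²+100² = 16889 > 10000 = 100² → acute
3 of the 5 are acute.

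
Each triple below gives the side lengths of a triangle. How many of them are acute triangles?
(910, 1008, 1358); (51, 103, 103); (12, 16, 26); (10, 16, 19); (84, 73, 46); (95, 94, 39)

3

(910,1008,1358): 910²+1008² = 1844164 = 1358² → right
(51,103,103): 51²+103² = 13210 > 10609 = 103² → acute
(12,16,26): 12²+16² = 400 < 676 = 26² → obtuse
(10,16,19): 10²+16² = 356 < 361 = 19² → obtuse
(84,73,46): 46²+73² = 7445 > 7056 = 84² → acute
(95,94,39): 39²+94² = 10357 > 9025 = 95² → acute
3 of the 6 are acute.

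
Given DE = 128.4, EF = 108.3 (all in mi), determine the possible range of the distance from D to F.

20.1 ≤ DF ≤ 236.7 mi

By the triangle inequality, |128.4 − 108.3| ≤ DF ≤ 128.4 + 108.3.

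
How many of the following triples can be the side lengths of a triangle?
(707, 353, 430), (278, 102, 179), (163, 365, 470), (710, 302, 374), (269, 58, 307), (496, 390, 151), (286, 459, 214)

(353,430,707): 353+430 > 707 → valid
(102,179,278): 102+179 > 278 → valid
(163,365,470): 163+365 > 470 → valid
(302,374,710): 302+374 ≤ 710 → not valid
(58,269,307): 58+269 > 307 → valid
(151,390,496): 151+390 > 496 → valid
(214,286,459): 214+286 > 459 → valid
6 of the 7 triples form a triangle.

6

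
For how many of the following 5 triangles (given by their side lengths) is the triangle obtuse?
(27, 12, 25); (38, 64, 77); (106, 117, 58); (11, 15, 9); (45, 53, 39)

(27,12,25): 12²+25² = 769 > 729 = 27² → acute
(38,64,77): 38²+64² = 5540 < 5929 = 77² → obtuse
(106,117,58): 58²+106² = 14600 > 13689 = 117² → acute
(11,15,9): 9²+11² = 202 < 225 = 15² → obtuse
(45,53,39): 39²+45² = 3546 > 2809 = 53² → acute
2 of the 5 are obtuse.

2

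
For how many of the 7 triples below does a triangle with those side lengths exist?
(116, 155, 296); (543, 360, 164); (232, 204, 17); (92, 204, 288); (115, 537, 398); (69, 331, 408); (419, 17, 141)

1

(116,155,296): 116+155 ≤ 296 → not valid
(164,360,543): 164+360 ≤ 543 → not valid
(17,204,232): 17+204 ≤ 232 → not valid
(92,204,288): 92+204 > 288 → valid
(115,398,537): 115+398 ≤ 537 → not valid
(69,331,408): 69+331 ≤ 408 → not valid
(17,141,419): 17+141 ≤ 419 → not valid
1 of the 7 triples forms a triangle.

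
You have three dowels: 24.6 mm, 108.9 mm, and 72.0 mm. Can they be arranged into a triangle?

No

The longest side is 108.9, but the other two sum to only 96.6.
96.6 < 108.9, so the triangle inequality fails.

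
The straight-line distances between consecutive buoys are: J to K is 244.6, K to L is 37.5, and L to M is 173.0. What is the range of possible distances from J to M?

The maximum is all hops collinear in one direction: 244.6 + 37.5 + 173.0 = 455.1.
The longest hop is 244.6; the others sum to 210.5. Folding the others back against it leaves at least 244.6 − 210.5 = 34.1.

34.1 ≤ JM ≤ 455.1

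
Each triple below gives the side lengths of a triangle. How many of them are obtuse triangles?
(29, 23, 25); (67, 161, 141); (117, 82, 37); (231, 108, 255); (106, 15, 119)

(29,23,25): 23²+25² = 1154 > 841 = 29² → acute
(67,161,141): 67²+141² = 24370 < 25921 = 161² → obtuse
(117,82,37): 37²+82² = 8093 < 13689 = 117² → obtuse
(231,108,255): 108²+231² = 65025 = 255² → right
(106,15,119): 15²+106² = 11461 < 14161 = 119² → obtuse
3 of the 5 are obtuse.

3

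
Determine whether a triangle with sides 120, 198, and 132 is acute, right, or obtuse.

obtuse

Compare the square of the longest side to the sum of squares of the other two: 120² + 132² = 31824 < 39204 = 198².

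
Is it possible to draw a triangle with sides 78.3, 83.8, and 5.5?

No

The two shorter sides sum to 83.8, exactly equal to the longest side 83.8.
That gives only a degenerate (flat) triangle — the inequality must be strict.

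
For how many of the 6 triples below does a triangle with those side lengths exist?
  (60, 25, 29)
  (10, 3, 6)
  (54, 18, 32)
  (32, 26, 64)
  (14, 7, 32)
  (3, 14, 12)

1

(25,29,60): 25+29 ≤ 60 → not valid
(3,6,10): 3+6 ≤ 10 → not valid
(18,32,54): 18+32 ≤ 54 → not valid
(26,32,64): 26+32 ≤ 64 → not valid
(7,14,32): 7+14 ≤ 32 → not valid
(3,12,14): 3+12 > 14 → valid
1 of the 6 triples forms a triangle.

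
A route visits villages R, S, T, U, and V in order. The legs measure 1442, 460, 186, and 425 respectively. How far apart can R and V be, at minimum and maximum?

The maximum is all hops collinear in one direction: 1442 + 460 + 186 + 425 = 2513.
The longest hop is 1442; the others sum to 1071. Folding the others back against it leaves at least 1442 − 1071 = 371.

371 ≤ RV ≤ 2513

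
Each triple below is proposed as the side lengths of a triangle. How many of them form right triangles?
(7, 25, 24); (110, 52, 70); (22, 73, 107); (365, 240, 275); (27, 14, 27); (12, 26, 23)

2

(7,25,24): 7²+24² = 625 = 25² → right
(110,52,70): 52²+70² = 7604 < 12100 = 110² → obtuse
(22,73,107): 22+73 ≤ 107, not a triangle
(365,240,275): 240²+275² = 133225 = 365² → right
(27,14,27): 14²+27² = 925 > 729 = 27² → acute
(12,26,23): 12²+23² = 673 < 676 = 26² → obtuse
2 of the 6 are right.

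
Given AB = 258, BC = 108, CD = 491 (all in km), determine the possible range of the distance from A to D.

125 ≤ AD ≤ 857 km

The maximum is all hops collinear in one direction: 258 + 108 + 491 = 857.
The longest hop is 491; the others sum to 366. Folding the others back against it leaves at least 491 − 366 = 125.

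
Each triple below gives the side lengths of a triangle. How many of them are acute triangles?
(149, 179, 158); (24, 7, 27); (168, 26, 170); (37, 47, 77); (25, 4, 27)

(149,179,158): 149²+158² = 47165 > 32041 = 179² → acute
(24,7,27): 7²+24² = 625 < 729 = 27² → obtuse
(168,26,170): 26²+168² = 28900 = 170² → right
(37,47,77): 37²+47² = 3578 < 5929 = 77² → obtuse
(25,4,27): 4²+25² = 641 < 729 = 27² → obtuse
1 of the 5 is acute.

1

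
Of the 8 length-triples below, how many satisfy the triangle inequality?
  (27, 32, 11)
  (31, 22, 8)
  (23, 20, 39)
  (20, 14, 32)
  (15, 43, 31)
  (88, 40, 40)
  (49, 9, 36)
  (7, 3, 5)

5

(11,27,32): 11+27 > 32 → valid
(8,22,31): 8+22 ≤ 31 → not valid
(20,23,39): 20+23 > 39 → valid
(14,20,32): 14+20 > 32 → valid
(15,31,43): 15+31 > 43 → valid
(40,40,88): 40+40 ≤ 88 → not valid
(9,36,49): 9+36 ≤ 49 → not valid
(3,5,7): 3+5 > 7 → valid
5 of the 8 triples form a triangle.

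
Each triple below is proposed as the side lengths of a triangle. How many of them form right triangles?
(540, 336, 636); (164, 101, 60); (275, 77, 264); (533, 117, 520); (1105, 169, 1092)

(540,336,636): 336²+540² = 404496 = 636² → right
(164,101,60): 60+101 ≤ 164, not a triangle
(275,77,264): 77²+264² = 75625 = 275² → right
(533,117,520): 117²+520² = 284089 = 533² → right
(1105,169,1092): 169²+1092² = 1221025 = 1105² → right
4 of the 5 are right.

4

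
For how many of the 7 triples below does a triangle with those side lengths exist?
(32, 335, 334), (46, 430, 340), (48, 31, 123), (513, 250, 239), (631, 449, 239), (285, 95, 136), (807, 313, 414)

(32,334,335): 32+334 > 335 → valid
(46,340,430): 46+340 ≤ 430 → not valid
(31,48,123): 31+48 ≤ 123 → not valid
(239,250,513): 239+250 ≤ 513 → not valid
(239,449,631): 239+449 > 631 → valid
(95,136,285): 95+136 ≤ 285 → not valid
(313,414,807): 313+414 ≤ 807 → not valid
2 of the 7 triples form a triangle.

2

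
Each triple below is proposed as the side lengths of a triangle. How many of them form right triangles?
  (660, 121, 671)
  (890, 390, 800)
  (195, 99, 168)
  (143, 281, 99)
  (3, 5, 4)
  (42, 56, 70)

5

(660,121,671): 121²+660² = 450241 = 671² → right
(890,390,800): 390²+800² = 792100 = 890² → right
(195,99,168): 99²+168² = 38025 = 195² → right
(143,281,99): 99+143 ≤ 281, not a triangle
(3,5,4): 3²+4² = 25 = 5² → right
(42,56,70): 42²+56² = 4900 = 70² → right
5 of the 6 are right.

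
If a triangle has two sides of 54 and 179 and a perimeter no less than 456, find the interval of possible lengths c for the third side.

Triangle inequality alone gives 125 < c < 233.
The perimeter condition gives c ≥ 456 − 54 − 179 = 223.
Intersecting the two: 223 ≤ c < 233.

223 ≤ c < 233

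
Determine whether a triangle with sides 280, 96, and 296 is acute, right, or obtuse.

Compare the square of the longest side to the sum of squares of the other two: 96² + 280² = 87616 = 296².

right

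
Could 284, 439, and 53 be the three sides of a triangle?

No

The longest side is 439, but the other two sum to only 337.
337 < 439, so the triangle inequality fails.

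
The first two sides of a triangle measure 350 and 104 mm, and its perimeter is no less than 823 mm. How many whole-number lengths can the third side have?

Triangle inequality: 246 < x < 454. Perimeter ≥ 823 gives x ≥ 823 − 350 − 104 = 369.
So 369 ≤ x < 454; integers 369 through 453: 85 values.

85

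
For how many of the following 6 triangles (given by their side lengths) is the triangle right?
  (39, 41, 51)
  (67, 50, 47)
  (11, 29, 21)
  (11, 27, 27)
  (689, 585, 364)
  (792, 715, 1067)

(39,41,51): 39²+41² = 3202 > 2601 = 51² → acute
(67,50,47): 47²+50² = 4709 > 4489 = 67² → acute
(11,29,21): 11²+21² = 562 < 841 = 29² → obtuse
(11,27,27): 11²+27² = 850 > 729 = 27² → acute
(689,585,364): 364²+585² = 474721 = 689² → right
(792,715,1067): 715²+792² = 1138489 = 1067² → right
2 of the 6 are right.

2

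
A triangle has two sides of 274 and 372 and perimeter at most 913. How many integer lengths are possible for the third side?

Triangle inequality: 98 < x < 646. Perimeter ≤ 913 gives x ≤ 913 − 274 − 372 = 267.
So 98 < x ≤ 267; integers 99 through 267: 169 values.

169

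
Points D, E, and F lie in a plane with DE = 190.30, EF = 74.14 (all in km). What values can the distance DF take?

116.16 ≤ DF ≤ 264.44 km

By the triangle inequality, |190.30 − 74.14| ≤ DF ≤ 190.30 + 74.14.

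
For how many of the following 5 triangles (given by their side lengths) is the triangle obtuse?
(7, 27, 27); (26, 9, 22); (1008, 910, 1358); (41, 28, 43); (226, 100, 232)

(7,27,27): 7²+27² = 778 > 729 = 27² → acute
(26,9,22): 9²+22² = 565 < 676 = 26² → obtuse
(1008,910,1358): 910²+1008² = 1844164 = 1358² → right
(41,28,43): 28²+41² = 2465 > 1849 = 43² → acute
(226,100,232): 100²+226² = 61076 > 53824 = 232² → acute
1 of the 5 is obtuse.

1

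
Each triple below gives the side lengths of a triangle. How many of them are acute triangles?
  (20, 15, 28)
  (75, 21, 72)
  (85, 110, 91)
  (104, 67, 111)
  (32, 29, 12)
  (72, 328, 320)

2

(20,15,28): 15²+20² = 625 < 784 = 28² → obtuse
(75,21,72): 21²+72² = 5625 = 75² → right
(85,110,91): 85²+91² = 15506 > 12100 = 110² → acute
(104,67,111): 67²+104² = 15305 > 12321 = 111² → acute
(32,29,12): 12²+29² = 985 < 1024 = 32² → obtuse
(72,328,320): 72²+320² = 107584 = 328² → right
2 of the 6 are acute.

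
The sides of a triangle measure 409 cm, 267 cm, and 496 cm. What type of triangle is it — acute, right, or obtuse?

obtuse

Compare the square of the longest side to the sum of squares of the other two: 267² + 409² = 238570 < 246016 = 496².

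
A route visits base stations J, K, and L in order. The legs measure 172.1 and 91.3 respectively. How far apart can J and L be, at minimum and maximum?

By the triangle inequality, |172.1 − 91.3| ≤ JL ≤ 172.1 + 91.3.

80.8 ≤ JL ≤ 263.4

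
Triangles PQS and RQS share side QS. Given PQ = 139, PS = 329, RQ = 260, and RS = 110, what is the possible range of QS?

190 < QS < 370

From triangle PQS: |139 − 329| < QS < 139 + 329, i.e. 190 < QS < 468.
From triangle RQS: 150 < QS < 370.
Both must hold, so QS lies in the intersection.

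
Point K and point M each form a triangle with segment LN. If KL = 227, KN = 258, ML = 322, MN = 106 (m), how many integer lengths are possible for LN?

From triangle KLN: 31 < LN < 485.
From triangle MLN: 216 < LN < 428.
Intersection: 216 < LN < 428, so integers 217 through 427: 211 values.

211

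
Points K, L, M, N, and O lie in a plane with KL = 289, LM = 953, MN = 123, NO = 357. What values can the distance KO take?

184 ≤ KO ≤ 1722

The maximum is all hops collinear in one direction: 289 + 953 + 123 + 357 = 1722.
The longest hop is 953; the others sum to 769. Folding the others back against it leaves at least 953 − 769 = 184.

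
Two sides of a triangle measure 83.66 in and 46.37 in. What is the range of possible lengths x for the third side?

By the triangle inequality, x must be less than 83.66 + 46.37 = 130.03 and greater than |83.66 − 46.37| = 37.29.

37.29 < x < 130.03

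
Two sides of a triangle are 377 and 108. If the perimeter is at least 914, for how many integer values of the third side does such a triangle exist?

56

Triangle inequality: 269 < x < 485. Perimeter ≥ 914 gives x ≥ 914 − 377 − 108 = 429.
So 429 ≤ x < 485; integers 429 through 484: 56 values.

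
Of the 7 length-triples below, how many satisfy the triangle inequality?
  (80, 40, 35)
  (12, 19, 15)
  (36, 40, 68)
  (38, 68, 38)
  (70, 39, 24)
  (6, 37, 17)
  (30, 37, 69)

3

(35,40,80): 35+40 ≤ 80 → not valid
(12,15,19): 12+15 > 19 → valid
(36,40,68): 36+40 > 68 → valid
(38,38,68): 38+38 > 68 → valid
(24,39,70): 24+39 ≤ 70 → not valid
(6,17,37): 6+17 ≤ 37 → not valid
(30,37,69): 30+37 ≤ 69 → not valid
3 of the 7 triples form a triangle.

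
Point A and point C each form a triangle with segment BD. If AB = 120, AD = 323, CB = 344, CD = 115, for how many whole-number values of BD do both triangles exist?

213

From triangle ABD: 203 < BD < 443.
From triangle CBD: 229 < BD < 459.
Intersection: 229 < BD < 443, so integers 230 through 442: 213 values.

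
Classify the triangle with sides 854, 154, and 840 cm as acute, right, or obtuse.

Compare the square of the longest side to the sum of squares of the other two: 154² + 840² = 729316 = 854².

right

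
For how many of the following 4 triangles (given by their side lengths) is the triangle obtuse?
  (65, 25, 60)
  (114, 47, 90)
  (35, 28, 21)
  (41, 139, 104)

(65,25,60): 25²+60² = 4225 = 65² → right
(114,47,90): 47²+90² = 10309 < 12996 = 114² → obtuse
(35,28,21): 21²+28² = 1225 = 35² → right
(41,139,104): 41²+104² = 12497 < 19321 = 139² → obtuse
2 of the 4 are obtuse.

2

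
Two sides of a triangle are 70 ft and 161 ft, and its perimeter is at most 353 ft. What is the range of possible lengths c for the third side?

Triangle inequality alone gives 91 < c < 231.
The perimeter condition gives c ≤ 353 − 70 − 161 = 122.
Intersecting the two: 91 < c ≤ 122.

91 < c ≤ 122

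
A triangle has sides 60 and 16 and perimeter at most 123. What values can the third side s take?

Triangle inequality alone gives 44 < s < 76.
The perimeter condition gives s ≤ 123 − 60 − 16 = 47.
Intersecting the two: 44 < s ≤ 47.

44 < s ≤ 47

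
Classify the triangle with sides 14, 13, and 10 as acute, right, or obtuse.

Compare the square of the longest side to the sum of squares of the other two: 10² + 13² = 269 > 196 = 14².

acute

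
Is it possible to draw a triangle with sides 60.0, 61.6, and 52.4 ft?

Yes

The longest side is 61.6, and the other two sum to 112.4.
Since 112.4 > 61.6, the triangle inequality holds.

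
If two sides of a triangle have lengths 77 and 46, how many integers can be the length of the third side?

91

The third side lies in the open interval (31, 123).
Integers from 32 to 122 inclusive: 122 − 32 + 1 = 91.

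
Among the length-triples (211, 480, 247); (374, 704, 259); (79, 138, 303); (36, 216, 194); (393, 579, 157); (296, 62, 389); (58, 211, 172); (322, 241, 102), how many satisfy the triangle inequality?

(211,247,480): 211+247 ≤ 480 → not valid
(259,374,704): 259+374 ≤ 704 → not valid
(79,138,303): 79+138 ≤ 303 → not valid
(36,194,216): 36+194 > 216 → valid
(157,393,579): 157+393 ≤ 579 → not valid
(62,296,389): 62+296 ≤ 389 → not valid
(58,172,211): 58+172 > 211 → valid
(102,241,322): 102+241 > 322 → valid
3 of the 8 triples form a triangle.

3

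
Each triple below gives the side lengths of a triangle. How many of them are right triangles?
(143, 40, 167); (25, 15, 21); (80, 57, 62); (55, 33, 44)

1

(143,40,167): 40²+143² = 22049 < 27889 = 167² → obtuse
(25,15,21): 15²+21² = 666 > 625 = 25² → acute
(80,57,62): 57²+62² = 7093 > 6400 = 80² → acute
(55,33,44): 33²+44² = 3025 = 55² → right
1 of the 4 is right.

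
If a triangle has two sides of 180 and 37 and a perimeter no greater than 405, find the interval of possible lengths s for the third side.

Triangle inequality alone gives 143 < s < 217.
The perimeter condition gives s ≤ 405 − 180 − 37 = 188.
Intersecting the two: 143 < s ≤ 188.

143 < s ≤ 188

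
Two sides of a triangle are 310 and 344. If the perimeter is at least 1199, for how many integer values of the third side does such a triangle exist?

109

Triangle inequality: 34 < x < 654. Perimeter ≥ 1199 gives x ≥ 1199 − 310 − 344 = 545.
So 545 ≤ x < 654; integers 545 through 653: 109 values.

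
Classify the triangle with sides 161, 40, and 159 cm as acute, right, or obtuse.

acute

Compare the square of the longest side to the sum of squares of the other two: 40² + 159² = 26881 > 25921 = 161².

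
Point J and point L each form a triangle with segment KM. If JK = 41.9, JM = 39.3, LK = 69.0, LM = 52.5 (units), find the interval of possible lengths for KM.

16.5 < KM < 81.2

From triangle JKM: |41.9 − 39.3| < KM < 41.9 + 39.3, i.e. 2.6 < KM < 81.2.
From triangle LKM: 16.5 < KM < 121.5.
Both must hold, so KM lies in the intersection.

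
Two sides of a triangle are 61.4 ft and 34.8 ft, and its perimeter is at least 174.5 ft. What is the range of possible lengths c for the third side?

Triangle inequality alone gives 26.6 < c < 96.2.
The perimeter condition gives c ≥ 174.5 − 61.4 − 34.8 = 78.3.
Intersecting the two: 78.3 ≤ c < 96.2.

78.3 ≤ c < 96.2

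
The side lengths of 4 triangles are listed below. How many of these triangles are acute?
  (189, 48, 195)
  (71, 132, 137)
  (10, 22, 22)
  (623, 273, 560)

2

(189,48,195): 48²+189² = 38025 = 195² → right
(71,132,137): 71²+132² = 22465 > 18769 = 137² → acute
(10,22,22): 10²+22² = 584 > 484 = 22² → acute
(623,273,560): 273²+560² = 388129 = 623² → right
2 of the 4 are acute.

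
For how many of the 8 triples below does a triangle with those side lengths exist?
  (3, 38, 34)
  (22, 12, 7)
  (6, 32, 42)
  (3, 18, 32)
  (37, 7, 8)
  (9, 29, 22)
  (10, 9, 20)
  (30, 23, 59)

(3,34,38): 3+34 ≤ 38 → not valid
(7,12,22): 7+12 ≤ 22 → not valid
(6,32,42): 6+32 ≤ 42 → not valid
(3,18,32): 3+18 ≤ 32 → not valid
(7,8,37): 7+8 ≤ 37 → not valid
(9,22,29): 9+22 > 29 → valid
(9,10,20): 9+10 ≤ 20 → not valid
(23,30,59): 23+30 ≤ 59 → not valid
1 of the 8 triples forms a triangle.

1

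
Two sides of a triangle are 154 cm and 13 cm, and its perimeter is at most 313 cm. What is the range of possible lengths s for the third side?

141 < s ≤ 146 cm

Triangle inequality alone gives 141 < s < 167.
The perimeter condition gives s ≤ 313 − 154 − 13 = 146.
Intersecting the two: 141 < s ≤ 146.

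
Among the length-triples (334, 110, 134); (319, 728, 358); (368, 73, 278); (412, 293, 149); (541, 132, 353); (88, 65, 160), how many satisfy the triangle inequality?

1

(110,134,334): 110+134 ≤ 334 → not valid
(319,358,728): 319+358 ≤ 728 → not valid
(73,278,368): 73+278 ≤ 368 → not valid
(149,293,412): 149+293 > 412 → valid
(132,353,541): 132+353 ≤ 541 → not valid
(65,88,160): 65+88 ≤ 160 → not valid
1 of the 6 triples forms a triangle.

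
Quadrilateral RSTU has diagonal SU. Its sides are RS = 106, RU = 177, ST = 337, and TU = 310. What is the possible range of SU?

71 < SU < 283

From triangle RSU: |106 − 177| < SU < 106 + 177, i.e. 71 < SU < 283.
From triangle TSU: 27 < SU < 647.
Both must hold, so SU lies in the intersection.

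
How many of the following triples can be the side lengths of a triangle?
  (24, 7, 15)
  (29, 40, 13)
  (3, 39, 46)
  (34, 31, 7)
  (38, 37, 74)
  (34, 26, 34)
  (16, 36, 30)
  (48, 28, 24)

(7,15,24): 7+15 ≤ 24 → not valid
(13,29,40): 13+29 > 40 → valid
(3,39,46): 3+39 ≤ 46 → not valid
(7,31,34): 7+31 > 34 → valid
(37,38,74): 37+38 > 74 → valid
(26,34,34): 26+34 > 34 → valid
(16,30,36): 16+30 > 36 → valid
(24,28,48): 24+28 > 48 → valid
6 of the 8 triples form a triangle.

6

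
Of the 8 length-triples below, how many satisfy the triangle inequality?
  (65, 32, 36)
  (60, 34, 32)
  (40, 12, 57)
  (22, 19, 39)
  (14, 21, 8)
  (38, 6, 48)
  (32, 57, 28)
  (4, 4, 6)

(32,36,65): 32+36 > 65 → valid
(32,34,60): 32+34 > 60 → valid
(12,40,57): 12+40 ≤ 57 → not valid
(19,22,39): 19+22 > 39 → valid
(8,14,21): 8+14 > 21 → valid
(6,38,48): 6+38 ≤ 48 → not valid
(28,32,57): 28+32 > 57 → valid
(4,4,6): 4+4 > 6 → valid
6 of the 8 triples form a triangle.

6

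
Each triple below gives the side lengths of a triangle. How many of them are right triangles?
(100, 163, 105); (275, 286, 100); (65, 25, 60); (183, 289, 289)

1

(100,163,105): 100²+105² = 21025 < 26569 = 163² → obtuse
(275,286,100): 100²+275² = 85625 > 81796 = 286² → acute
(65,25,60): 25²+60² = 4225 = 65² → right
(183,289,289): 183²+289² = 117010 > 83521 = 289² → acute
1 of the 4 is right.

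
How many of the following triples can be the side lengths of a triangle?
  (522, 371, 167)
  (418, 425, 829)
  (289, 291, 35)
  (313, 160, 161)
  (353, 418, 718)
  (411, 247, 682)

5

(167,371,522): 167+371 > 522 → valid
(418,425,829): 418+425 > 829 → valid
(35,289,291): 35+289 > 291 → valid
(160,161,313): 160+161 > 313 → valid
(353,418,718): 353+418 > 718 → valid
(247,411,682): 247+411 ≤ 682 → not valid
5 of the 6 triples form a triangle.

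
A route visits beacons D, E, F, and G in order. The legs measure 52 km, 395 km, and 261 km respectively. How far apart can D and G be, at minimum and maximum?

The maximum is all hops collinear in one direction: 52 + 395 + 261 = 708.
The longest hop is 395; the others sum to 313. Folding the others back against it leaves at least 395 − 313 = 82.

82 ≤ DG ≤ 708 km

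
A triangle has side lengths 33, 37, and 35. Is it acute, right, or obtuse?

acute

Compare the square of the longest side to the sum of squares of the other two: 33² + 35² = 2314 > 1369 = 37².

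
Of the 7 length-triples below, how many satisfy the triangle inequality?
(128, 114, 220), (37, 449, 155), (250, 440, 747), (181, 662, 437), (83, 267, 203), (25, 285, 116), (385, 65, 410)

(114,128,220): 114+128 > 220 → valid
(37,155,449): 37+155 ≤ 449 → not valid
(250,440,747): 250+440 ≤ 747 → not valid
(181,437,662): 181+437 ≤ 662 → not valid
(83,203,267): 83+203 > 267 → valid
(25,116,285): 25+116 ≤ 285 → not valid
(65,385,410): 65+385 > 410 → valid
3 of the 7 triples form a triangle.

3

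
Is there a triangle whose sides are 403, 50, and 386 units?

The longest side is 403, and the other two sum to 436.
Since 436 > 403, the triangle inequality holds.

Yes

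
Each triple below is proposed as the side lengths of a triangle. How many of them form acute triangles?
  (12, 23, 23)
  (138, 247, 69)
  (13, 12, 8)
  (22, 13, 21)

(12,23,23): 12²+23² = 673 > 529 = 23² → acute
(138,247,69): 69+138 ≤ 247, not a triangle
(13,12,8): 8²+12² = 208 > 169 = 13² → acute
(22,13,21): 13²+21² = 610 > 484 = 22² → acute
3 of the 4 are acute.

3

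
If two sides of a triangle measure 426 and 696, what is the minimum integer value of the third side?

271

The third side must be strictly greater than |426 − 696| = 270.
The smallest integer above 270 is 271.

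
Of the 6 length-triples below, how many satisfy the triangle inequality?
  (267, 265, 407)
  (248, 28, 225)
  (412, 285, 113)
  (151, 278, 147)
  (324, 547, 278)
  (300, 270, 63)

(265,267,407): 265+267 > 407 → valid
(28,225,248): 28+225 > 248 → valid
(113,285,412): 113+285 ≤ 412 → not valid
(147,151,278): 147+151 > 278 → valid
(278,324,547): 278+324 > 547 → valid
(63,270,300): 63+270 > 300 → valid
5 of the 6 triples form a triangle.

5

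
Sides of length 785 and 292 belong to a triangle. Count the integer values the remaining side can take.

The third side lies in the open interval (493, 1077).
Integers from 494 to 1076 inclusive: 1076 − 494 + 1 = 583.

583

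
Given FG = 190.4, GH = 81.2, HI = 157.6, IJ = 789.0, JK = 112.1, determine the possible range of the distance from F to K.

The maximum is all hops collinear in one direction: 190.4 + 81.2 + 157.6 + 789.0 + 112.1 = 1330.3.
The longest hop is 789.0; the others sum to 541.3. Folding the others back against it leaves at least 789.0 − 541.3 = 247.7.

247.7 ≤ FK ≤ 1330.3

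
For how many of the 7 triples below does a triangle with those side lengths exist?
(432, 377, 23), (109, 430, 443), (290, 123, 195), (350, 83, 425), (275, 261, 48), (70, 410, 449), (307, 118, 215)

6

(23,377,432): 23+377 ≤ 432 → not valid
(109,430,443): 109+430 > 443 → valid
(123,195,290): 123+195 > 290 → valid
(83,350,425): 83+350 > 425 → valid
(48,261,275): 48+261 > 275 → valid
(70,410,449): 70+410 > 449 → valid
(118,215,307): 118+215 > 307 → valid
6 of the 7 triples form a triangle.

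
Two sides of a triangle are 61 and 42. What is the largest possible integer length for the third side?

The third side must be strictly less than 61 + 42 = 103.
The largest integer below 103 is 102.

102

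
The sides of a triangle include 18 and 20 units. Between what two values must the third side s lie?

2 < s < 38 (units)

By the triangle inequality, s must be less than 18 + 20 = 38 and greater than |18 − 20| = 2.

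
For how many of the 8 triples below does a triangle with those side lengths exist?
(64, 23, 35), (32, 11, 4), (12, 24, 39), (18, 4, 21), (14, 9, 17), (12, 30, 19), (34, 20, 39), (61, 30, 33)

5

(23,35,64): 23+35 ≤ 64 → not valid
(4,11,32): 4+11 ≤ 32 → not valid
(12,24,39): 12+24 ≤ 39 → not valid
(4,18,21): 4+18 > 21 → valid
(9,14,17): 9+14 > 17 → valid
(12,19,30): 12+19 > 30 → valid
(20,34,39): 20+34 > 39 → valid
(30,33,61): 30+33 > 61 → valid
5 of the 8 triples form a triangle.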